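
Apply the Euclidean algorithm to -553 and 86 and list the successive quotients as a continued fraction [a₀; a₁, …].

[-7; 1, 1, 3, 12]

-553 = -7·86 + 49, so a_0 = -7
86 = 1·49 + 37, so a_1 = 1
49 = 1·37 + 12, so a_2 = 1
37 = 3·12 + 1, so a_3 = 3
12 = 12·1 + 0, so a_4 = 12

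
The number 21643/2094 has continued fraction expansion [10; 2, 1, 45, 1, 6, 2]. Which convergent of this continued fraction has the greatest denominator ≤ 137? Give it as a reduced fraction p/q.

1416/137

List convergents until the denominator exceeds the bound:
a_0 = 10: 10/1  (≤ bound)
a_1 = 2: 21/2  (≤ bound)
a_2 = 1: 31/3  (≤ bound)
a_3 = 45: 1416/137  (≤ bound)
a_4 = 1: 1447/140  (> 137, stop)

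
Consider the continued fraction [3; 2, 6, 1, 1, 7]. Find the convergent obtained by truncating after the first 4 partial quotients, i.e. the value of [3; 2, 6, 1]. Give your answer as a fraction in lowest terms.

a_0 = 3: 3/1
a_1 = 2: 7/2
a_2 = 6: 45/13
a_3 = 1: 52/15

52/15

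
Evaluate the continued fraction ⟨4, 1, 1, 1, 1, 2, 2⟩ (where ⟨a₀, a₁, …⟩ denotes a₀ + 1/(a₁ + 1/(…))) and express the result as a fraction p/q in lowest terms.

Use the convergent recurrence hₖ = aₖ·hₖ₋₁ + hₖ₋₂ (and likewise for the denominators kₖ):
a_0 = 4: 4/1
a_1 = 1: 5/1
a_2 = 1: 9/2
a_3 = 1: 14/3
a_4 = 1: 23/5
a_5 = 2: 60/13
a_6 = 2: 143/31

143/31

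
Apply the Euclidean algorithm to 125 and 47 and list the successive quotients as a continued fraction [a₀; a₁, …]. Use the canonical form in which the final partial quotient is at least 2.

⌊125/47⌋ = 2, remainder 31
⌊47/31⌋ = 1, remainder 16
⌊31/16⌋ = 1, remainder 15
⌊16/15⌋ = 1, remainder 1
⌊15/1⌋ = 15, remainder 0

[2; 1, 1, 1, 15]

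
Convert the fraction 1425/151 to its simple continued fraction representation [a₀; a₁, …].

⌊1425/151⌋ = 9, remainder 66
⌊151/66⌋ = 2, remainder 19
⌊66/19⌋ = 3, remainder 9
⌊19/9⌋ = 2, remainder 1
⌊9/1⌋ = 9, remainder 0

[9; 2, 3, 2, 9]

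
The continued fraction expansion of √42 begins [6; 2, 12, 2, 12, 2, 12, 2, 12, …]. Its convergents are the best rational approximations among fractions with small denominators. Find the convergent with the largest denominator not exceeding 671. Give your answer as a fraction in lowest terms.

a_0 = 6: 6/1  (≤ bound)
a_1 = 2: 13/2  (≤ bound)
a_2 = 12: 162/25  (≤ bound)
a_3 = 2: 337/52  (≤ bound)
a_4 = 12: 4206/649  (≤ bound)
a_5 = 2: 8749/1350  (> 671, stop)

4206/649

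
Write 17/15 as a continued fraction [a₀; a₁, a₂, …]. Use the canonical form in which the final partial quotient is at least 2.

⌊17/15⌋ = 1, remainder 2
⌊15/2⌋ = 7, remainder 1
⌊2/1⌋ = 2, remainder 0

[1; 7, 2]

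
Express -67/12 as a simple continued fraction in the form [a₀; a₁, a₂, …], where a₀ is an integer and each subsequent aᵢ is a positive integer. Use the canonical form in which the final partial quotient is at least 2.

[-6; 2, 2, 2]

-67 = -6·12 + 5, so a_0 = -6
12 = 2·5 + 2, so a_1 = 2
5 = 2·2 + 1, so a_2 = 2
2 = 2·1 + 0, so a_3 = 2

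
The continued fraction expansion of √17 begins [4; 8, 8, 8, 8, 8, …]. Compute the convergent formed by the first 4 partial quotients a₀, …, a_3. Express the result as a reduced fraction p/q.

2177/528

Start with 8.
8 + 1/(8/1) = 8 + 1/8 = 65/8
8 + 1/(65/8) = 8 + 8/65 = 528/65
4 + 1/(528/65) = 4 + 65/528 = 2177/528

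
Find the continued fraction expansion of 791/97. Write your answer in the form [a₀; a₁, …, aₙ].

791 = 8·97 + 15, so a_0 = 8
97 = 6·15 + 7, so a_1 = 6
15 = 2·7 + 1, so a_2 = 2
7 = 7·1 + 0, so a_3 = 7

[8; 6, 2, 7]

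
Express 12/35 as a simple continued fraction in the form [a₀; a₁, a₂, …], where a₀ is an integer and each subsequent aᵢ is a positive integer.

Apply division with remainder until the remainder is 0:
⌊12/35⌋ = 0, remainder 12
⌊35/12⌋ = 2, remainder 11
⌊12/11⌋ = 1, remainder 1
⌊11/1⌋ = 11, remainder 0

[0; 2, 1, 11]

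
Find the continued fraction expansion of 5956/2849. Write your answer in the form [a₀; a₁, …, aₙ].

[2; 11, 23, 2, 5]

5956 = 2·2849 + 258, so a_0 = 2
2849 = 11·258 + 11, so a_1 = 11
258 = 23·11 + 5, so a_2 = 23
11 = 2·5 + 1, so a_3 = 2
5 = 5·1 + 0, so a_4 = 5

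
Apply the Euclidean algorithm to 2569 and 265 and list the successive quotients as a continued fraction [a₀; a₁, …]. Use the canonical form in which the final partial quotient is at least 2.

Repeatedly divide and take the remainder:
2569 = 9·265 + 184, so a_0 = 9
265 = 1·184 + 81, so a_1 = 1
184 = 2·81 + 22, so a_2 = 2
81 = 3·22 + 15, so a_3 = 3
22 = 1·15 + 7, so a_4 = 1
15 = 2·7 + 1, so a_5 = 2
7 = 7·1 + 0, so a_6 = 7

[9; 1, 2, 3, 1, 2, 7]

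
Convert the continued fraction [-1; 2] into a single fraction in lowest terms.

Start with 2.
-1 + 1/(2/1) = -1 + 1/2 = -1/2

-1/2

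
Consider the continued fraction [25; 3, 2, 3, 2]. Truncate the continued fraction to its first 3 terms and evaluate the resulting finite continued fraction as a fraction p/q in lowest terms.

177/7

Compute successive convergents:
a_0 = 25: 25/1
a_1 = 3: 76/3
a_2 = 2: 177/7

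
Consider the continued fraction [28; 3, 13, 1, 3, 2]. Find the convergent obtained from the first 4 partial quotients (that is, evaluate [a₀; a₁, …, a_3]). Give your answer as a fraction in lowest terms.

1218/43

Starting at the tail and folding back:
Start with 1.
13 + 1/(1/1) = 13 + 1/1 = 14/1
3 + 1/(14/1) = 3 + 1/14 = 43/14
28 + 1/(43/14) = 28 + 14/43 = 1218/43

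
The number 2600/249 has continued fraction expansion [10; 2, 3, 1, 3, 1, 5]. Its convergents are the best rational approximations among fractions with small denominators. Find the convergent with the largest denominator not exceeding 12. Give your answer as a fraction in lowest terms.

a_0 = 10: 10/1  (≤ bound)
a_1 = 2: 21/2  (≤ bound)
a_2 = 3: 73/7  (≤ bound)
a_3 = 1: 94/9  (≤ bound)
a_4 = 3: 355/34  (> 12, stop)

94/9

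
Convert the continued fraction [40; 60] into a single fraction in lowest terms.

Starting at the tail and folding back:
Start with 60.
40 + 1/(60/1) = 40 + 1/60 = 2401/60

2401/60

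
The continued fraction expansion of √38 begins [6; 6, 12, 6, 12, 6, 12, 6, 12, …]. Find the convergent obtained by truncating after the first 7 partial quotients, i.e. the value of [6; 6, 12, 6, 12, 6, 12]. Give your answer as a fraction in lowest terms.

2463306/399601

Work from the innermost term outward:
Start with 12.
6 + 1/(12/1) = 6 + 1/12 = 73/12
12 + 1/(73/12) = 12 + 12/73 = 888/73
6 + 1/(888/73) = 6 + 73/888 = 5401/888
12 + 1/(5401/888) = 12 + 888/5401 = 65700/5401
6 + 1/(65700/5401) = 6 + 5401/65700 = 399601/65700
6 + 1/(399601/65700) = 6 + 65700/399601 = 2463306/399601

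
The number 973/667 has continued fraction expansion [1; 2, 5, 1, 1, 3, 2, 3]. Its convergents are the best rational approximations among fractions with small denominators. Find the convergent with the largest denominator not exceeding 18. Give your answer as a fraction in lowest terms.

List convergents until the denominator exceeds the bound:
a_0 = 1: 1/1  (≤ bound)
a_1 = 2: 3/2  (≤ bound)
a_2 = 5: 16/11  (≤ bound)
a_3 = 1: 19/13  (≤ bound)
a_4 = 1: 35/24  (> 18, stop)

19/13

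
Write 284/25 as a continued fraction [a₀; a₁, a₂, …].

284 = 11·25 + 9, so a_0 = 11
25 = 2·9 + 7, so a_1 = 2
9 = 1·7 + 2, so a_2 = 1
7 = 3·2 + 1, so a_3 = 3
2 = 2·1 + 0, so a_4 = 2

[11; 2, 1, 3, 2]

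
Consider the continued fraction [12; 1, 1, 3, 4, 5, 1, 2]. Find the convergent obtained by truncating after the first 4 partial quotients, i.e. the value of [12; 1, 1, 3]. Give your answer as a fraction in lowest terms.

88/7

Start with 3.
1 + 1/(3/1) = 1 + 1/3 = 4/3
1 + 1/(4/3) = 1 + 3/4 = 7/4
12 + 1/(7/4) = 12 + 4/7 = 88/7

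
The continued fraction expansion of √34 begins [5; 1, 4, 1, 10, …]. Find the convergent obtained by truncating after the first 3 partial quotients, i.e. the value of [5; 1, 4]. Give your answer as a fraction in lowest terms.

29/5

Work from the innermost term outward:
Start with 4.
1 + 1/(4/1) = 1 + 1/4 = 5/4
5 + 1/(5/4) = 5 + 4/5 = 29/5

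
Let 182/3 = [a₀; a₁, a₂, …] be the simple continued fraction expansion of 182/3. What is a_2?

2

182 = 60·3 + 2, so a_0 = 60
3 = 1·2 + 1, so a_1 = 1
2 = 2·1 + 0, so a_2 = 2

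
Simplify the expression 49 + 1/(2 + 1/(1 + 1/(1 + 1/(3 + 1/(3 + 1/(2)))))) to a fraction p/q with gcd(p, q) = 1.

Build up convergents one term at a time:
a_0 = 49: 49/1
a_1 = 2: 99/2
a_2 = 1: 148/3
a_3 = 1: 247/5
a_4 = 3: 889/18
a_5 = 3: 2914/59
a_6 = 2: 6717/136

6717/136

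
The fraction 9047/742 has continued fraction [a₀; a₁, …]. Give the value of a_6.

2

Apply division with remainder until the remainder is 0:
⌊9047/742⌋ = 12, remainder 143
⌊742/143⌋ = 5, remainder 27
⌊143/27⌋ = 5, remainder 8
⌊27/8⌋ = 3, remainder 3
⌊8/3⌋ = 2, remainder 2
⌊3/2⌋ = 1, remainder 1
⌊2/1⌋ = 2, remainder 0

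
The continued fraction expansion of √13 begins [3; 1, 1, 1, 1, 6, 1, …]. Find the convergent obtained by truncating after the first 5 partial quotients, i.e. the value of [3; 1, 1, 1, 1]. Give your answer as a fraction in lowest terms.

Start with 1.
1 + 1/(1/1) = 1 + 1/1 = 2/1
1 + 1/(2/1) = 1 + 1/2 = 3/2
1 + 1/(3/2) = 1 + 2/3 = 5/3
3 + 1/(5/3) = 3 + 3/5 = 18/5

18/5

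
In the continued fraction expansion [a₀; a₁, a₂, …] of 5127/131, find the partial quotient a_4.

Apply division with remainder until the remainder is 0:
5127 = 39·131 + 18, so a_0 = 39
131 = 7·18 + 5, so a_1 = 7
18 = 3·5 + 3, so a_2 = 3
5 = 1·3 + 2, so a_3 = 1
3 = 1·2 + 1, so a_4 = 1

1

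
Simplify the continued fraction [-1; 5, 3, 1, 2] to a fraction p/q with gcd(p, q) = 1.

a_0 = -1: -1/1
a_1 = 5: -4/5
a_2 = 3: -13/16
a_3 = 1: -17/21
a_4 = 2: -47/58

-47/58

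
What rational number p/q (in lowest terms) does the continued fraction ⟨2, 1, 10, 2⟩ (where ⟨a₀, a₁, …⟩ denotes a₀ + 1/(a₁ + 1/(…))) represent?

Build up convergents one term at a time:
a_0 = 2: 2/1
a_1 = 1: 3/1
a_2 = 10: 32/11
a_3 = 2: 67/23

67/23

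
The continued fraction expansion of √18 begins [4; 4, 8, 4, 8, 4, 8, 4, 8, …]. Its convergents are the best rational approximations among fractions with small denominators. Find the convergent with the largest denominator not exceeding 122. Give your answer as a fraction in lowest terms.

a_0 = 4: 4/1  (≤ bound)
a_1 = 4: 17/4  (≤ bound)
a_2 = 8: 140/33  (≤ bound)
a_3 = 4: 577/136  (> 122, stop)

140/33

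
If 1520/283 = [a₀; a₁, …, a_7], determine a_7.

1520 = 5·283 + 105, so a_0 = 5
283 = 2·105 + 73, so a_1 = 2
105 = 1·73 + 32, so a_2 = 1
73 = 2·32 + 9, so a_3 = 2
32 = 3·9 + 5, so a_4 = 3
9 = 1·5 + 4, so a_5 = 1
5 = 1·4 + 1, so a_6 = 1
4 = 4·1 + 0, so a_7 = 4

4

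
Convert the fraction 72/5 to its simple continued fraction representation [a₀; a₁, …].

Run the Euclidean algorithm, recording each quotient:
⌊72/5⌋ = 14, remainder 2
⌊5/2⌋ = 2, remainder 1
⌊2/1⌋ = 2, remainder 0

[14; 2, 2]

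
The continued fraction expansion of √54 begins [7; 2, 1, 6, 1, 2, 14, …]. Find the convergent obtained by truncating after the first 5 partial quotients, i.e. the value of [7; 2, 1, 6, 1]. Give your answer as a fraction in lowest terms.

Start with 1.
6 + 1/(1/1) = 6 + 1/1 = 7/1
1 + 1/(7/1) = 1 + 1/7 = 8/7
2 + 1/(8/7) = 2 + 7/8 = 23/8
7 + 1/(23/8) = 7 + 8/23 = 169/23

169/23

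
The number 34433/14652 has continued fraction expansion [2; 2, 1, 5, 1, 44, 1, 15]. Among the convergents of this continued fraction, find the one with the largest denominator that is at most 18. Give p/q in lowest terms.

a_0 = 2: 2/1  (≤ bound)
a_1 = 2: 5/2  (≤ bound)
a_2 = 1: 7/3  (≤ bound)
a_3 = 5: 40/17  (≤ bound)
a_4 = 1: 47/20  (> 18, stop)

40/17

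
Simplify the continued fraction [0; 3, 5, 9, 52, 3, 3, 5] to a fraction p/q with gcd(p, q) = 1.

127777/408332

Start with 5.
3 + 1/(5/1) = 3 + 1/5 = 16/5
3 + 1/(16/5) = 3 + 5/16 = 53/16
52 + 1/(53/16) = 52 + 16/53 = 2772/53
9 + 1/(2772/53) = 9 + 53/2772 = 25001/2772
5 + 1/(25001/2772) = 5 + 2772/25001 = 127777/25001
3 + 1/(127777/25001) = 3 + 25001/127777 = 408332/127777
0 + 1/(408332/127777) = 0 + 127777/408332 = 127777/408332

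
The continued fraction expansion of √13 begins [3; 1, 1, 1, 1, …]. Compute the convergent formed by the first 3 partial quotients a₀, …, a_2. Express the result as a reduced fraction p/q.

7/2

Work from the innermost term outward:
Start with 1.
1 + 1/(1/1) = 1 + 1/1 = 2/1
3 + 1/(2/1) = 3 + 1/2 = 7/2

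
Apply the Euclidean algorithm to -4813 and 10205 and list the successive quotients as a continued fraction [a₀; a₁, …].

[-1; 1, 1, 8, 3, 5, 36]

-4813 = -1·10205 + 5392, so a_0 = -1
10205 = 1·5392 + 4813, so a_1 = 1
5392 = 1·4813 + 579, so a_2 = 1
4813 = 8·579 + 181, so a_3 = 8
579 = 3·181 + 36, so a_4 = 3
181 = 5·36 + 1, so a_5 = 5
36 = 36·1 + 0, so a_6 = 36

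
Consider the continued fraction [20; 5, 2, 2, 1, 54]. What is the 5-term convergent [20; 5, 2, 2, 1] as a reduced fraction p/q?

767/38

Build up convergents one term at a time:
a_0 = 20: 20/1
a_1 = 5: 101/5
a_2 = 2: 222/11
a_3 = 2: 545/27
a_4 = 1: 767/38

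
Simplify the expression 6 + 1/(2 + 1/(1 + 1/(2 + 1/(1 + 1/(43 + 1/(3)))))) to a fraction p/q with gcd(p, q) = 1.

9253/1454

Starting at the tail and folding back:
Start with 3.
43 + 1/(3/1) = 43 + 1/3 = 130/3
1 + 1/(130/3) = 1 + 3/130 = 133/130
2 + 1/(133/130) = 2 + 130/133 = 396/133
1 + 1/(396/133) = 1 + 133/396 = 529/396
2 + 1/(529/396) = 2 + 396/529 = 1454/529
6 + 1/(1454/529) = 6 + 529/1454 = 9253/1454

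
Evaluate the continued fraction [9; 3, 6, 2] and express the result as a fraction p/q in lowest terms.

382/41

Start with 2.
6 + 1/(2/1) = 6 + 1/2 = 13/2
3 + 1/(13/2) = 3 + 2/13 = 41/13
9 + 1/(41/13) = 9 + 13/41 = 382/41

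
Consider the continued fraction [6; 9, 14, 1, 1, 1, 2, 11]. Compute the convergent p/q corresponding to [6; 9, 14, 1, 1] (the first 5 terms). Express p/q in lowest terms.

1607/263

Compute successive convergents:
a_0 = 6: 6/1
a_1 = 9: 55/9
a_2 = 14: 776/127
a_3 = 1: 831/136
a_4 = 1: 1607/263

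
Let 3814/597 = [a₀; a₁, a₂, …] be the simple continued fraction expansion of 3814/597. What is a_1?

2

3814 = 6·597 + 232, so a_0 = 6
597 = 2·232 + 133, so a_1 = 2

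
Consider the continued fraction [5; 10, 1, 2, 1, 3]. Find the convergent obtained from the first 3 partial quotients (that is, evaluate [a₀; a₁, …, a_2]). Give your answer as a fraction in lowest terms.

Start with 1.
10 + 1/(1/1) = 10 + 1/1 = 11/1
5 + 1/(11/1) = 5 + 1/11 = 56/11

56/11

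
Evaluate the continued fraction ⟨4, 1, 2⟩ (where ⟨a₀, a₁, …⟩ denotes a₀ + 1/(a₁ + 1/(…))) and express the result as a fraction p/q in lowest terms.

14/3

a_0 = 4: 4/1
a_1 = 1: 5/1
a_2 = 2: 14/3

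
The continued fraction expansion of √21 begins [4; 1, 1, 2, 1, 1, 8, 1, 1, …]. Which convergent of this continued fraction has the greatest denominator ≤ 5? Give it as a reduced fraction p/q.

23/5

a_0 = 4: 4/1  (≤ bound)
a_1 = 1: 5/1  (≤ bound)
a_2 = 1: 9/2  (≤ bound)
a_3 = 2: 23/5  (≤ bound)
a_4 = 1: 32/7  (> 5, stop)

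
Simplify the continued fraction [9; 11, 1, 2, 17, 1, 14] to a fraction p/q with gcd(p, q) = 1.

Start with 14.
1 + 1/(14/1) = 1 + 1/14 = 15/14
17 + 1/(15/14) = 17 + 14/15 = 269/15
2 + 1/(269/15) = 2 + 15/269 = 553/269
1 + 1/(553/269) = 1 + 269/553 = 822/553
11 + 1/(822/553) = 11 + 553/822 = 9595/822
9 + 1/(9595/822) = 9 + 822/9595 = 87177/9595

87177/9595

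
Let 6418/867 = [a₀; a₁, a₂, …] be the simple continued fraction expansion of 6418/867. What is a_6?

Repeatedly divide and take the remainder:
⌊6418/867⌋ = 7, remainder 349
⌊867/349⌋ = 2, remainder 169
⌊349/169⌋ = 2, remainder 11
⌊169/11⌋ = 15, remainder 4
⌊11/4⌋ = 2, remainder 3
⌊4/3⌋ = 1, remainder 1
⌊3/1⌋ = 3, remainder 0

3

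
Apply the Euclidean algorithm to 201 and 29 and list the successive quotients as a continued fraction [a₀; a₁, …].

[6; 1, 13, 2]

⌊201/29⌋ = 6, remainder 27
⌊29/27⌋ = 1, remainder 2
⌊27/2⌋ = 13, remainder 1
⌊2/1⌋ = 2, remainder 0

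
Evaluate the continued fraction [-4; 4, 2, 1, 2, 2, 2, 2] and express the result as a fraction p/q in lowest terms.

-1829/485

Starting at the tail and folding back:
Start with 2.
2 + 1/(2/1) = 2 + 1/2 = 5/2
2 + 1/(5/2) = 2 + 2/5 = 12/5
2 + 1/(12/5) = 2 + 5/12 = 29/12
1 + 1/(29/12) = 1 + 12/29 = 41/29
2 + 1/(41/29) = 2 + 29/41 = 111/41
4 + 1/(111/41) = 4 + 41/111 = 485/111
-4 + 1/(485/111) = -4 + 111/485 = -1829/485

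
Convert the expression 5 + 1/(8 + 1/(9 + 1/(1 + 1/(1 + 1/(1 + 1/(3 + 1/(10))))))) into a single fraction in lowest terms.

45214/8825

a_0 = 5: 5/1
a_1 = 8: 41/8
a_2 = 9: 374/73
a_3 = 1: 415/81
a_4 = 1: 789/154
a_5 = 1: 1204/235
a_6 = 3: 4401/859
a_7 = 10: 45214/8825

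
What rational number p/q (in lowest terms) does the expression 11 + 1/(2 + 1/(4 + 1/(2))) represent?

Start with 2.
4 + 1/(2/1) = 4 + 1/2 = 9/2
2 + 1/(9/2) = 2 + 2/9 = 20/9
11 + 1/(20/9) = 11 + 9/20 = 229/20

229/20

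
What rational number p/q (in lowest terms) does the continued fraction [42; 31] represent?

Collapse the nested fraction from the inside out:
Start with 31.
42 + 1/(31/1) = 42 + 1/31 = 1303/31

1303/31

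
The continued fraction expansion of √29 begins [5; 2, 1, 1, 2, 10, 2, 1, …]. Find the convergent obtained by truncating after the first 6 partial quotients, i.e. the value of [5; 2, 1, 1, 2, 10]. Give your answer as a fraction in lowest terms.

727/135

Collapse the nested fraction from the inside out:
Start with 10.
2 + 1/(10/1) = 2 + 1/10 = 21/10
1 + 1/(21/10) = 1 + 10/21 = 31/21
1 + 1/(31/21) = 1 + 21/31 = 52/31
2 + 1/(52/31) = 2 + 31/52 = 135/52
5 + 1/(135/52) = 5 + 52/135 = 727/135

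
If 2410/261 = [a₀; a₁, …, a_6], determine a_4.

2410 ÷ 261 → quotient 9, remainder 61
261 ÷ 61 → quotient 4, remainder 17
61 ÷ 17 → quotient 3, remainder 10
17 ÷ 10 → quotient 1, remainder 7
10 ÷ 7 → quotient 1, remainder 3

1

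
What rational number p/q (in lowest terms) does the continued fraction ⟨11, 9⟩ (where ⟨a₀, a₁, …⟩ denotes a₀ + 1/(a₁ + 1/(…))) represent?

a_0 = 11: 11/1
a_1 = 9: 100/9

100/9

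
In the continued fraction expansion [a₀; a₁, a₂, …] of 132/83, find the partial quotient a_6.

132 = 1·83 + 49, so a_0 = 1
83 = 1·49 + 34, so a_1 = 1
49 = 1·34 + 15, so a_2 = 1
34 = 2·15 + 4, so a_3 = 2
15 = 3·4 + 3, so a_4 = 3
4 = 1·3 + 1, so a_5 = 1
3 = 3·1 + 0, so a_6 = 3

3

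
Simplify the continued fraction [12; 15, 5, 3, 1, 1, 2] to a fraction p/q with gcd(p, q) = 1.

Compute successive convergents:
a_0 = 12: 12/1
a_1 = 15: 181/15
a_2 = 5: 917/76
a_3 = 3: 2932/243
a_4 = 1: 3849/319
a_5 = 1: 6781/562
a_6 = 2: 17411/1443

17411/1443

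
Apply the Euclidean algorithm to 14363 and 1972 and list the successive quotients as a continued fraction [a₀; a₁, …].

[7; 3, 1, 1, 8, 1, 1, 15]

14363 = 7·1972 + 559, so a_0 = 7
1972 = 3·559 + 295, so a_1 = 3
559 = 1·295 + 264, so a_2 = 1
295 = 1·264 + 31, so a_3 = 1
264 = 8·31 + 16, so a_4 = 8
31 = 1·16 + 15, so a_5 = 1
16 = 1·15 + 1, so a_6 = 1
15 = 15·1 + 0, so a_7 = 15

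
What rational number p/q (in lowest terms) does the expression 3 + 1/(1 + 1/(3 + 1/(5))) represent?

Starting at the tail and folding back:
Start with 5.
3 + 1/(5/1) = 3 + 1/5 = 16/5
1 + 1/(16/5) = 1 + 5/16 = 21/16
3 + 1/(21/16) = 3 + 16/21 = 79/21

79/21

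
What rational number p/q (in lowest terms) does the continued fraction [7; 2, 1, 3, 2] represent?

Use the convergent recurrence hₖ = aₖ·hₖ₋₁ + hₖ₋₂ (and likewise for the denominators kₖ):
a_0 = 7: 7/1
a_1 = 2: 15/2
a_2 = 1: 22/3
a_3 = 3: 81/11
a_4 = 2: 184/25

184/25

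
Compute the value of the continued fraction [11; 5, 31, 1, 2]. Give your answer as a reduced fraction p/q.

5353/478

Starting at the tail and folding back:
Start with 2.
1 + 1/(2/1) = 1 + 1/2 = 3/2
31 + 1/(3/2) = 31 + 2/3 = 95/3
5 + 1/(95/3) = 5 + 3/95 = 478/95
11 + 1/(478/95) = 11 + 95/478 = 5353/478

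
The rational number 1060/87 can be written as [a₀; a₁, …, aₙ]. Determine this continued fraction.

[12; 5, 2, 3, 2]

Apply division with remainder until the remainder is 0:
⌊1060/87⌋ = 12, remainder 16
⌊87/16⌋ = 5, remainder 7
⌊16/7⌋ = 2, remainder 2
⌊7/2⌋ = 3, remainder 1
⌊2/1⌋ = 2, remainder 0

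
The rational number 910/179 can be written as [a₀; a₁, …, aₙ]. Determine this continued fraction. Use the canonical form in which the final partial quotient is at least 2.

⌊910/179⌋ = 5, remainder 15
⌊179/15⌋ = 11, remainder 14
⌊15/14⌋ = 1, remainder 1
⌊14/1⌋ = 14, remainder 0

[5; 11, 1, 14]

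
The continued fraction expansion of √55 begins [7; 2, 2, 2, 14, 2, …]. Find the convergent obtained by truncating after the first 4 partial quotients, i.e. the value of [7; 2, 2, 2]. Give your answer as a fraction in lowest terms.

Start with 2.
2 + 1/(2/1) = 2 + 1/2 = 5/2
2 + 1/(5/2) = 2 + 2/5 = 12/5
7 + 1/(12/5) = 7 + 5/12 = 89/12

89/12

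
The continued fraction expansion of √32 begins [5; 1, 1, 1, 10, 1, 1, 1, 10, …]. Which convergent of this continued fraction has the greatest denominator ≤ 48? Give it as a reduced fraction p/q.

198/35

a_0 = 5: 5/1  (≤ bound)
a_1 = 1: 6/1  (≤ bound)
a_2 = 1: 11/2  (≤ bound)
a_3 = 1: 17/3  (≤ bound)
a_4 = 10: 181/32  (≤ bound)
a_5 = 1: 198/35  (≤ bound)
a_6 = 1: 379/67  (> 48, stop)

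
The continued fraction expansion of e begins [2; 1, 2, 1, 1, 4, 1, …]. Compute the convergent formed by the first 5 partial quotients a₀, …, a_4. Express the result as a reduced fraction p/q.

Start with 1.
1 + 1/(1/1) = 1 + 1/1 = 2/1
2 + 1/(2/1) = 2 + 1/2 = 5/2
1 + 1/(5/2) = 1 + 2/5 = 7/5
2 + 1/(7/5) = 2 + 5/7 = 19/7

19/7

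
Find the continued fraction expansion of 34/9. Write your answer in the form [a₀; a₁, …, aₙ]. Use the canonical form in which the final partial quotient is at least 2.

34 ÷ 9 → quotient 3, remainder 7
9 ÷ 7 → quotient 1, remainder 2
7 ÷ 2 → quotient 3, remainder 1
2 ÷ 1 → quotient 2, remainder 0

[3; 1, 3, 2]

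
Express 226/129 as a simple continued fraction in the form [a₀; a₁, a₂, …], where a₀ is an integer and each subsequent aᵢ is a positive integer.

226 ÷ 129 → quotient 1, remainder 97
129 ÷ 97 → quotient 1, remainder 32
97 ÷ 32 → quotient 3, remainder 1
32 ÷ 1 → quotient 32, remainder 0

[1; 1, 3, 32]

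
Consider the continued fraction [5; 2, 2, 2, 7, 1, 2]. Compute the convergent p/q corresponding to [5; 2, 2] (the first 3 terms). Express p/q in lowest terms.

Collapse the nested fraction from the inside out:
Start with 2.
2 + 1/(2/1) = 2 + 1/2 = 5/2
5 + 1/(5/2) = 5 + 2/5 = 27/5

27/5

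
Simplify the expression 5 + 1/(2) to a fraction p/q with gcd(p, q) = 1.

11/2

Build up convergents one term at a time:
a_0 = 5: 5/1
a_1 = 2: 11/2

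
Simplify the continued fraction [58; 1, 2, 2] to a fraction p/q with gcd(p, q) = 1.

411/7

Use the convergent recurrence hₖ = aₖ·hₖ₋₁ + hₖ₋₂ (and likewise for the denominators kₖ):
a_0 = 58: 58/1
a_1 = 1: 59/1
a_2 = 2: 176/3
a_3 = 2: 411/7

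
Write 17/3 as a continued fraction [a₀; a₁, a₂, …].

17 = 5·3 + 2, so a_0 = 5
3 = 1·2 + 1, so a_1 = 1
2 = 2·1 + 0, so a_2 = 2

[5; 1, 2]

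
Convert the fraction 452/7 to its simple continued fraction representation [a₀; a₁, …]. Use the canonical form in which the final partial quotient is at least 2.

[64; 1, 1, 3]

452 = 64·7 + 4, so a_0 = 64
7 = 1·4 + 3, so a_1 = 1
4 = 1·3 + 1, so a_2 = 1
3 = 3·1 + 0, so a_3 = 3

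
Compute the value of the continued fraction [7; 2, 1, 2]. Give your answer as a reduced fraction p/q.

59/8

Start with 2.
1 + 1/(2/1) = 1 + 1/2 = 3/2
2 + 1/(3/2) = 2 + 2/3 = 8/3
7 + 1/(8/3) = 7 + 3/8 = 59/8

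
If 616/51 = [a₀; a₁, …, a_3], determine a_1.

⌊616/51⌋ = 12, remainder 4
⌊51/4⌋ = 12, remainder 3

12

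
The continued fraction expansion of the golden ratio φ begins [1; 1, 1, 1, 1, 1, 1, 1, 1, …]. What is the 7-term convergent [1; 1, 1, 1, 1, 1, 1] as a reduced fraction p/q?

21/13

a_0 = 1: 1/1
a_1 = 1: 2/1
a_2 = 1: 3/2
a_3 = 1: 5/3
a_4 = 1: 8/5
a_5 = 1: 13/8
a_6 = 1: 21/13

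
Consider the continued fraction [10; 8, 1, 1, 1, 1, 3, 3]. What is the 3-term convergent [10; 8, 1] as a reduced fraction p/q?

91/9

Use the convergent recurrence hₖ = aₖ·hₖ₋₁ + hₖ₋₂ (and likewise for the denominators kₖ):
a_0 = 10: 10/1
a_1 = 8: 81/8
a_2 = 1: 91/9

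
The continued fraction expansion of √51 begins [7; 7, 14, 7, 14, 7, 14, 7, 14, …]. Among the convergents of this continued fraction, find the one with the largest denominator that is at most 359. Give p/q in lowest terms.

707/99

a_0 = 7: 7/1  (≤ bound)
a_1 = 7: 50/7  (≤ bound)
a_2 = 14: 707/99  (≤ bound)
a_3 = 7: 4999/700  (> 359, stop)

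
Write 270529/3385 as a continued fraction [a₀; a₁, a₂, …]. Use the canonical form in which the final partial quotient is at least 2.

[79; 1, 11, 2, 26, 1, 1, 2]

270529 = 79·3385 + 3114, so a_0 = 79
3385 = 1·3114 + 271, so a_1 = 1
3114 = 11·271 + 133, so a_2 = 11
271 = 2·133 + 5, so a_3 = 2
133 = 26·5 + 3, so a_4 = 26
5 = 1·3 + 2, so a_5 = 1
3 = 1·2 + 1, so a_6 = 1
2 = 2·1 + 0, so a_7 = 2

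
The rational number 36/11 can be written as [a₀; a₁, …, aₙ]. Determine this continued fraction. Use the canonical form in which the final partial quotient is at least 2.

[3; 3, 1, 2]

36 = 3·11 + 3, so a_0 = 3
11 = 3·3 + 2, so a_1 = 3
3 = 1·2 + 1, so a_2 = 1
2 = 2·1 + 0, so a_3 = 2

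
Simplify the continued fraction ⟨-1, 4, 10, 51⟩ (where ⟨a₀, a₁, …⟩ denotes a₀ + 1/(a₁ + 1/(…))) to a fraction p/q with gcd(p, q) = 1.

-1584/2095

a_0 = -1: -1/1
a_1 = 4: -3/4
a_2 = 10: -31/41
a_3 = 51: -1584/2095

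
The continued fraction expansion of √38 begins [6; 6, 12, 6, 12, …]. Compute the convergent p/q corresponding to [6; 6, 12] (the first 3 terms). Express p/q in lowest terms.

Use the convergent recurrence hₖ = aₖ·hₖ₋₁ + hₖ₋₂ (and likewise for the denominators kₖ):
a_0 = 6: 6/1
a_1 = 6: 37/6
a_2 = 12: 450/73

450/73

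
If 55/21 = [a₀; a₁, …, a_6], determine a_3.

Repeatedly divide and take the remainder:
55 = 2·21 + 13, so a_0 = 2
21 = 1·13 + 8, so a_1 = 1
13 = 1·8 + 5, so a_2 = 1
8 = 1·5 + 3, so a_3 = 1

1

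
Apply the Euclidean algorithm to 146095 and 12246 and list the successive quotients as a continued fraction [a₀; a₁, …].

[11; 1, 13, 3, 2, 5, 7, 3]

146095 ÷ 12246 → quotient 11, remainder 11389
12246 ÷ 11389 → quotient 1, remainder 857
11389 ÷ 857 → quotient 13, remainder 248
857 ÷ 248 → quotient 3, remainder 113
248 ÷ 113 → quotient 2, remainder 22
113 ÷ 22 → quotient 5, remainder 3
22 ÷ 3 → quotient 7, remainder 1
3 ÷ 1 → quotient 3, remainder 0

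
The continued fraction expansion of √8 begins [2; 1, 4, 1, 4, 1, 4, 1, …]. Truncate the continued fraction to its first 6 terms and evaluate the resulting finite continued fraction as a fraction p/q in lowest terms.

Compute successive convergents:
a_0 = 2: 2/1
a_1 = 1: 3/1
a_2 = 4: 14/5
a_3 = 1: 17/6
a_4 = 4: 82/29
a_5 = 1: 99/35

99/35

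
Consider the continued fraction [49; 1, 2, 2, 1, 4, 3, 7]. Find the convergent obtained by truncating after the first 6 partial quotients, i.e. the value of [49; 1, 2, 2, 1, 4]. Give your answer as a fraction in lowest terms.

a_0 = 49: 49/1
a_1 = 1: 50/1
a_2 = 2: 149/3
a_3 = 2: 348/7
a_4 = 1: 497/10
a_5 = 4: 2336/47

2336/47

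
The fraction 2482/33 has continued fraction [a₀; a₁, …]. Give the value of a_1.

4

2482 ÷ 33 → quotient 75, remainder 7
33 ÷ 7 → quotient 4, remainder 5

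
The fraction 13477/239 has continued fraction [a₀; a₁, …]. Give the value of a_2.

1

13477 = 56·239 + 93, so a_0 = 56
239 = 2·93 + 53, so a_1 = 2
93 = 1·53 + 40, so a_2 = 1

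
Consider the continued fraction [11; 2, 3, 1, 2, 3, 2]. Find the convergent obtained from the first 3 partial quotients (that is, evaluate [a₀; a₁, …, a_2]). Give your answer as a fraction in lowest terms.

Use the convergent recurrence hₖ = aₖ·hₖ₋₁ + hₖ₋₂ (and likewise for the denominators kₖ):
a_0 = 11: 11/1
a_1 = 2: 23/2
a_2 = 3: 80/7

80/7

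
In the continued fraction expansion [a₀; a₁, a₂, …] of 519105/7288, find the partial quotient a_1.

519105 = 71·7288 + 1657, so a_0 = 71
7288 = 4·1657 + 660, so a_1 = 4

4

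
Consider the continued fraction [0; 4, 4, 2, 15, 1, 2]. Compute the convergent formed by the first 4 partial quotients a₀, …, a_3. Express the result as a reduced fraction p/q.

Compute successive convergents:
a_0 = 0: 0/1
a_1 = 4: 1/4
a_2 = 4: 4/17
a_3 = 2: 9/38

9/38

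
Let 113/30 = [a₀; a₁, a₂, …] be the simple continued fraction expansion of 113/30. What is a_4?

2

113 = 3·30 + 23, so a_0 = 3
30 = 1·23 + 7, so a_1 = 1
23 = 3·7 + 2, so a_2 = 3
7 = 3·2 + 1, so a_3 = 3
2 = 2·1 + 0, so a_4 = 2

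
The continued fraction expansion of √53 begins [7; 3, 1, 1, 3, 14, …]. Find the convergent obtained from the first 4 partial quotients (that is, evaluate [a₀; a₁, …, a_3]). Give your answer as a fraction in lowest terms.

Start with 1.
1 + 1/(1/1) = 1 + 1/1 = 2/1
3 + 1/(2/1) = 3 + 1/2 = 7/2
7 + 1/(7/2) = 7 + 2/7 = 51/7

51/7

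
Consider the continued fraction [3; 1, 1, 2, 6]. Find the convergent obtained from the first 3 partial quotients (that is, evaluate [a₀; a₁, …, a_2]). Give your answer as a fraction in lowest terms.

Start with 1.
1 + 1/(1/1) = 1 + 1/1 = 2/1
3 + 1/(2/1) = 3 + 1/2 = 7/2

7/2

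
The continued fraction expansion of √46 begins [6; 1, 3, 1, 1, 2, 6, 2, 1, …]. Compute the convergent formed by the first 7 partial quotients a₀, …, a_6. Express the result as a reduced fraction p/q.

Starting at the tail and folding back:
Start with 6.
2 + 1/(6/1) = 2 + 1/6 = 13/6
1 + 1/(13/6) = 1 + 6/13 = 19/13
1 + 1/(19/13) = 1 + 13/19 = 32/19
3 + 1/(32/19) = 3 + 19/32 = 115/32
1 + 1/(115/32) = 1 + 32/115 = 147/115
6 + 1/(147/115) = 6 + 115/147 = 997/147

997/147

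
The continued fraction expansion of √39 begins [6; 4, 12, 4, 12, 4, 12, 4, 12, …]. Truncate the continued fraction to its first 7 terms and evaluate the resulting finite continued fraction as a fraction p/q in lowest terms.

764394/122401

Compute successive convergents:
a_0 = 6: 6/1
a_1 = 4: 25/4
a_2 = 12: 306/49
a_3 = 4: 1249/200
a_4 = 12: 15294/2449
a_5 = 4: 62425/9996
a_6 = 12: 764394/122401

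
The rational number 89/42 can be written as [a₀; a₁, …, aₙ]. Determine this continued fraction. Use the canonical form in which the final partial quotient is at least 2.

89 ÷ 42 → quotient 2, remainder 5
42 ÷ 5 → quotient 8, remainder 2
5 ÷ 2 → quotient 2, remainder 1
2 ÷ 1 → quotient 2, remainder 0

[2; 8, 2, 2]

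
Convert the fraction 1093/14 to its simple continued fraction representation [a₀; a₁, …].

[78; 14]

1093 = 78·14 + 1, so a_0 = 78
14 = 14·1 + 0, so a_1 = 14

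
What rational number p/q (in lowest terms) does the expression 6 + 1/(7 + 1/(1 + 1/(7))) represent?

Start with 7.
1 + 1/(7/1) = 1 + 1/7 = 8/7
7 + 1/(8/7) = 7 + 7/8 = 63/8
6 + 1/(63/8) = 6 + 8/63 = 386/63

386/63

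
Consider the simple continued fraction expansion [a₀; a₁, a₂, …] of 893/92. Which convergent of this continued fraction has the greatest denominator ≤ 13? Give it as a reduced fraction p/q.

68/7

a_0 = 9: 9/1  (≤ bound)
a_1 = 1: 10/1  (≤ bound)
a_2 = 2: 29/3  (≤ bound)
a_3 = 2: 68/7  (≤ bound)
a_4 = 2: 165/17  (> 13, stop)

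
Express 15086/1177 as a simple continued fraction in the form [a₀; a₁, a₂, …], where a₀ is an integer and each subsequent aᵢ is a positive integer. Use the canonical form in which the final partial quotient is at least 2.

[12; 1, 4, 2, 9, 3, 1, 2]

Repeatedly divide and take the remainder:
15086 ÷ 1177 → quotient 12, remainder 962
1177 ÷ 962 → quotient 1, remainder 215
962 ÷ 215 → quotient 4, remainder 102
215 ÷ 102 → quotient 2, remainder 11
102 ÷ 11 → quotient 9, remainder 3
11 ÷ 3 → quotient 3, remainder 2
3 ÷ 2 → quotient 1, remainder 1
2 ÷ 1 → quotient 2, remainder 0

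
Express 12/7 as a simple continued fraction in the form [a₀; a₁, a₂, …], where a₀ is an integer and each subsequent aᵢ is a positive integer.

[1; 1, 2, 2]

12 = 1·7 + 5, so a_0 = 1
7 = 1·5 + 2, so a_1 = 1
5 = 2·2 + 1, so a_2 = 2
2 = 2·1 + 0, so a_3 = 2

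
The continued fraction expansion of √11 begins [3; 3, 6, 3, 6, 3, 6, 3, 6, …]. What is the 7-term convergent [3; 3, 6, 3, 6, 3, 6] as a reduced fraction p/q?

Work from the innermost term outward:
Start with 6.
3 + 1/(6/1) = 3 + 1/6 = 19/6
6 + 1/(19/6) = 6 + 6/19 = 120/19
3 + 1/(120/19) = 3 + 19/120 = 379/120
6 + 1/(379/120) = 6 + 120/379 = 2394/379
3 + 1/(2394/379) = 3 + 379/2394 = 7561/2394
3 + 1/(7561/2394) = 3 + 2394/7561 = 25077/7561

25077/7561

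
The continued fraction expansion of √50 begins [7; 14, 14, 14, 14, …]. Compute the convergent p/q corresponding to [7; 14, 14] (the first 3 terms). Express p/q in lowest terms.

1393/197

a_0 = 7: 7/1
a_1 = 14: 99/14
a_2 = 14: 1393/197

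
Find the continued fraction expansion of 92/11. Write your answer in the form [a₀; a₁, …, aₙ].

[8; 2, 1, 3]

92 = 8·11 + 4, so a_0 = 8
11 = 2·4 + 3, so a_1 = 2
4 = 1·3 + 1, so a_2 = 1
3 = 3·1 + 0, so a_3 = 3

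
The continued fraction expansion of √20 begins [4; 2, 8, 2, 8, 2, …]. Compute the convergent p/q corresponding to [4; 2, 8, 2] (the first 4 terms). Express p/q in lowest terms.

161/36

Use the convergent recurrence hₖ = aₖ·hₖ₋₁ + hₖ₋₂ (and likewise for the denominators kₖ):
a_0 = 4: 4/1
a_1 = 2: 9/2
a_2 = 8: 76/17
a_3 = 2: 161/36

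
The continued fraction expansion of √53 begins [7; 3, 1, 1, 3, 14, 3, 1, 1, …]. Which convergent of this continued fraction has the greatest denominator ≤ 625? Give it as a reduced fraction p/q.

2599/357

a_0 = 7: 7/1  (≤ bound)
a_1 = 3: 22/3  (≤ bound)
a_2 = 1: 29/4  (≤ bound)
a_3 = 1: 51/7  (≤ bound)
a_4 = 3: 182/25  (≤ bound)
a_5 = 14: 2599/357  (≤ bound)
a_6 = 3: 7979/1096  (> 625, stop)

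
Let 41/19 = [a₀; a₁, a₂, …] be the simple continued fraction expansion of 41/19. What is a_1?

6

⌊41/19⌋ = 2, remainder 3
⌊19/3⌋ = 6, remainder 1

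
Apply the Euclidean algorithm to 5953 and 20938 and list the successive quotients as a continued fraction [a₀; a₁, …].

[0; 3, 1, 1, 14, 51, 4]

Apply division with remainder until the remainder is 0:
⌊5953/20938⌋ = 0, remainder 5953
⌊20938/5953⌋ = 3, remainder 3079
⌊5953/3079⌋ = 1, remainder 2874
⌊3079/2874⌋ = 1, remainder 205
⌊2874/205⌋ = 14, remainder 4
⌊205/4⌋ = 51, remainder 1
⌊4/1⌋ = 4, remainder 0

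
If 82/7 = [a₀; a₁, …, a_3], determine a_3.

2

Repeatedly divide and take the remainder:
⌊82/7⌋ = 11, remainder 5
⌊7/5⌋ = 1, remainder 2
⌊5/2⌋ = 2, remainder 1
⌊2/1⌋ = 2, remainder 0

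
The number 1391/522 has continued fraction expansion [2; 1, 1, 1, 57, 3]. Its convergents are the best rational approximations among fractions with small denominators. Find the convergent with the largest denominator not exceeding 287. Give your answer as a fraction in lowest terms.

461/173

a_0 = 2: 2/1  (≤ bound)
a_1 = 1: 3/1  (≤ bound)
a_2 = 1: 5/2  (≤ bound)
a_3 = 1: 8/3  (≤ bound)
a_4 = 57: 461/173  (≤ bound)
a_5 = 3: 1391/522  (> 287, stop)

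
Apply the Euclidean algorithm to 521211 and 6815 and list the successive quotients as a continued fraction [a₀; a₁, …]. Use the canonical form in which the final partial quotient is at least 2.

521211 ÷ 6815 → quotient 76, remainder 3271
6815 ÷ 3271 → quotient 2, remainder 273
3271 ÷ 273 → quotient 11, remainder 268
273 ÷ 268 → quotient 1, remainder 5
268 ÷ 5 → quotient 53, remainder 3
5 ÷ 3 → quotient 1, remainder 2
3 ÷ 2 → quotient 1, remainder 1
2 ÷ 1 → quotient 2, remainder 0

[76; 2, 11, 1, 53, 1, 1, 2]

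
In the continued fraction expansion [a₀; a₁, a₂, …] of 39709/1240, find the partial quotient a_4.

39709 = 32·1240 + 29, so a_0 = 32
1240 = 42·29 + 22, so a_1 = 42
29 = 1·22 + 7, so a_2 = 1
22 = 3·7 + 1, so a_3 = 3
7 = 7·1 + 0, so a_4 = 7

7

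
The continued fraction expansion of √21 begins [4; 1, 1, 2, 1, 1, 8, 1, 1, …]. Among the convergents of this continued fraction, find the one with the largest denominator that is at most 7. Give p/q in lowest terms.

a_0 = 4: 4/1  (≤ bound)
a_1 = 1: 5/1  (≤ bound)
a_2 = 1: 9/2  (≤ bound)
a_3 = 2: 23/5  (≤ bound)
a_4 = 1: 32/7  (≤ bound)
a_5 = 1: 55/12  (> 7, stop)

32/7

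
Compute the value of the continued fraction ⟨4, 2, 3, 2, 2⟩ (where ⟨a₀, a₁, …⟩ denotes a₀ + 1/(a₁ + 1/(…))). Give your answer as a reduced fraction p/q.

173/39

Start with 2.
2 + 1/(2/1) = 2 + 1/2 = 5/2
3 + 1/(5/2) = 3 + 2/5 = 17/5
2 + 1/(17/5) = 2 + 5/17 = 39/17
4 + 1/(39/17) = 4 + 17/39 = 173/39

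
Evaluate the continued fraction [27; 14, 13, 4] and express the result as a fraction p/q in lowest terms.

20195/746

a_0 = 27: 27/1
a_1 = 14: 379/14
a_2 = 13: 4954/183
a_3 = 4: 20195/746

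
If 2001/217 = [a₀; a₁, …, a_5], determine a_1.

4

Apply division with remainder until the remainder is 0:
2001 = 9·217 + 48, so a_0 = 9
217 = 4·48 + 25, so a_1 = 4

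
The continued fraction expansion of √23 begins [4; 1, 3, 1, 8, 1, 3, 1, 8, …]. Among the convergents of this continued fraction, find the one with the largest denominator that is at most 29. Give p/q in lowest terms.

a_0 = 4: 4/1  (≤ bound)
a_1 = 1: 5/1  (≤ bound)
a_2 = 3: 19/4  (≤ bound)
a_3 = 1: 24/5  (≤ bound)
a_4 = 8: 211/44  (> 29, stop)

24/5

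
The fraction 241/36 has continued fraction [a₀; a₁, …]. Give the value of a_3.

Apply division with remainder until the remainder is 0:
⌊241/36⌋ = 6, remainder 25
⌊36/25⌋ = 1, remainder 11
⌊25/11⌋ = 2, remainder 3
⌊11/3⌋ = 3, remainder 2

3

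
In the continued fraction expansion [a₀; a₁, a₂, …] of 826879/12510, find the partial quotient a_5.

⌊826879/12510⌋ = 66, remainder 1219
⌊12510/1219⌋ = 10, remainder 320
⌊1219/320⌋ = 3, remainder 259
⌊320/259⌋ = 1, remainder 61
⌊259/61⌋ = 4, remainder 15
⌊61/15⌋ = 4, remainder 1

4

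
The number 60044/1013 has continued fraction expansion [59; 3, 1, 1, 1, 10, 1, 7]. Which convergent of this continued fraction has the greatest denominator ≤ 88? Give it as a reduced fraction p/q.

a_0 = 59: 59/1  (≤ bound)
a_1 = 3: 178/3  (≤ bound)
a_2 = 1: 237/4  (≤ bound)
a_3 = 1: 415/7  (≤ bound)
a_4 = 1: 652/11  (≤ bound)
a_5 = 10: 6935/117  (> 88, stop)

652/11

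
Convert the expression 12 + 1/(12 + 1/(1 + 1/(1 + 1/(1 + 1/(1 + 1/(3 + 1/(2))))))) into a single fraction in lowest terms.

6245/517

Start with 2.
3 + 1/(2/1) = 3 + 1/2 = 7/2
1 + 1/(7/2) = 1 + 2/7 = 9/7
1 + 1/(9/7) = 1 + 7/9 = 16/9
1 + 1/(16/9) = 1 + 9/16 = 25/16
1 + 1/(25/16) = 1 + 16/25 = 41/25
12 + 1/(41/25) = 12 + 25/41 = 517/41
12 + 1/(517/41) = 12 + 41/517 = 6245/517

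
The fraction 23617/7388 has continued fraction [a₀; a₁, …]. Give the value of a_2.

11

23617 ÷ 7388 → quotient 3, remainder 1453
7388 ÷ 1453 → quotient 5, remainder 123
1453 ÷ 123 → quotient 11, remainder 100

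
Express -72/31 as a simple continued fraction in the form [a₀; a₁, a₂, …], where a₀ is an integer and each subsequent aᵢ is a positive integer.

[-3; 1, 2, 10]

⌊-72/31⌋ = -3, remainder 21
⌊31/21⌋ = 1, remainder 10
⌊21/10⌋ = 2, remainder 1
⌊10/1⌋ = 10, remainder 0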